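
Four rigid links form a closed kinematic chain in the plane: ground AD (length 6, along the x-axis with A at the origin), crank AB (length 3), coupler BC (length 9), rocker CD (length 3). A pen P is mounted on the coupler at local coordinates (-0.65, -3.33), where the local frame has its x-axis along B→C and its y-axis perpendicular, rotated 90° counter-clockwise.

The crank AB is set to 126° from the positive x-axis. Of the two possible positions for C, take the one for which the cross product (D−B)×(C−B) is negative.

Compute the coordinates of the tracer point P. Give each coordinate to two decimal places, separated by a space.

A=(0,0), D=(6.00,0)
B = A + 3.00·(cos126°, sin126°) = (-1.7634, 2.4271)
|BD| = 8.1339
circle(B,9.00) ∩ circle(D,3.00): a=8.4929, h=2.9784
  candidates: C₊=(7.2314,2.7356) cross=24.226; C₋=(5.4539,-2.9499) cross=-24.226
  mode - wants cross < 0 → take C=(5.4539,-2.9499) (cross=-24.226)
ex = (C−B)/|BC| = (0.8019,-0.5974); ey = (0.5974,0.8019)
P = B + -0.65·ex + -3.33·ey = (-4.2741,0.1450)

-4.27 0.15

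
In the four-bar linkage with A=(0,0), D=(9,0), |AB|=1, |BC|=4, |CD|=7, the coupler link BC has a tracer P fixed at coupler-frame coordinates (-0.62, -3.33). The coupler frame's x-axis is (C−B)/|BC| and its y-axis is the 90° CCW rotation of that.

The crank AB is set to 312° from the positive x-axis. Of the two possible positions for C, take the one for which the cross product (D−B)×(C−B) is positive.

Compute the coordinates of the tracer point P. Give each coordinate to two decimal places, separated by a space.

A=(0,0), D=(9.00,0)
B = A + 1.00·(cos312°, sin312°) = (0.6691, -0.7431)
|BD| = 8.3639
circle(B,4.00) ∩ circle(D,7.00): a=2.2092, h=3.3346
  candidates: C₊=(2.5733,2.7745) cross=27.890; C₋=(3.1659,-3.8682) cross=-27.890
  mode + wants cross > 0 → take C=(2.5733,2.7745) (cross=27.890)
ex = (C−B)/|BC| = (0.4761,0.8794); ey = (-0.8794,0.4761)
P = B + -0.62·ex + -3.33·ey = (3.3024,-2.8736)

3.30 -2.87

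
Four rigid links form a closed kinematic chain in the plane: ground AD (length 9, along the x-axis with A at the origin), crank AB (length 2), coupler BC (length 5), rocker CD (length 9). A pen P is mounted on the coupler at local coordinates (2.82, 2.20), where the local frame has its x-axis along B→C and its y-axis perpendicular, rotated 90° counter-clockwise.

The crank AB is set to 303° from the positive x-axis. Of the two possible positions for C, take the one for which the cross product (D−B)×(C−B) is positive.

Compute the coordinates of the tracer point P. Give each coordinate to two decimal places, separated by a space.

A=(0,0), D=(9.00,0)
B = A + 2.00·(cos303°, sin303°) = (1.0893, -1.6773)
|BD| = 8.0866
circle(B,5.00) ∩ circle(D,9.00): a=0.5808, h=4.9662
  candidates: C₊=(0.6273,3.3013) cross=40.159; C₋=(2.6875,-6.4150) cross=-40.159
  mode + wants cross > 0 → take C=(0.6273,3.3013) (cross=40.159)
ex = (C−B)/|BC| = (-0.0924,0.9957); ey = (-0.9957,-0.0924)
P = B + 2.82·ex + 2.20·ey = (-1.3619,0.9273)

-1.36 0.93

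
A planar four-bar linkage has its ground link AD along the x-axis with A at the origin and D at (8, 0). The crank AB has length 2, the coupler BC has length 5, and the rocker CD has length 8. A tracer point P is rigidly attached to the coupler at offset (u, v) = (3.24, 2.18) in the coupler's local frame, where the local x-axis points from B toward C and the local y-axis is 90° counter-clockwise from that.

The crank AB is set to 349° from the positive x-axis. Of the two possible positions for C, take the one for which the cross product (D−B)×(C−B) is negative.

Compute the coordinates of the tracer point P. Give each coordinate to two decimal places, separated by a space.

4.22 -3.57

A=(0,0), D=(8.00,0)
B = A + 2.00·(cos349°, sin349°) = (1.9633, -0.3816)
|BD| = 6.0488
circle(B,5.00) ∩ circle(D,8.00): a=-0.1994, h=4.9960
  candidates: C₊=(1.4491,4.5919) cross=30.220; C₋=(2.0795,-5.3803) cross=-30.220
  mode - wants cross < 0 → take C=(2.0795,-5.3803) (cross=-30.220)
ex = (C−B)/|BC| = (0.0232,-0.9997); ey = (0.9997,0.0232)
P = B + 3.24·ex + 2.18·ey = (4.2180,-3.5701)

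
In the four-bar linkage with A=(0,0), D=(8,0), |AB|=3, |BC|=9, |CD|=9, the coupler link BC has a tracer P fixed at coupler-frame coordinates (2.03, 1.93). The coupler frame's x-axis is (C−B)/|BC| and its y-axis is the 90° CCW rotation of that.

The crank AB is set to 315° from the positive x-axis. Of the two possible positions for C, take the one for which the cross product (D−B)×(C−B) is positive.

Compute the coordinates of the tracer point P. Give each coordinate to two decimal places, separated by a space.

A=(0,0), D=(8.00,0)
B = A + 3.00·(cos315°, sin315°) = (2.1213, -2.1213)
|BD| = 6.2497
circle(B,9.00) ∩ circle(D,9.00): a=3.1249, h=8.4401
  candidates: C₊=(2.1959,6.8784) cross=52.748; C₋=(7.9255,-8.9997) cross=-52.748
  mode + wants cross > 0 → take C=(2.1959,6.8784) (cross=52.748)
ex = (C−B)/|BC| = (0.0083,1.0000); ey = (-1.0000,0.0083)
P = B + 2.03·ex + 1.93·ey = (0.2082,-0.0754)

0.21 -0.08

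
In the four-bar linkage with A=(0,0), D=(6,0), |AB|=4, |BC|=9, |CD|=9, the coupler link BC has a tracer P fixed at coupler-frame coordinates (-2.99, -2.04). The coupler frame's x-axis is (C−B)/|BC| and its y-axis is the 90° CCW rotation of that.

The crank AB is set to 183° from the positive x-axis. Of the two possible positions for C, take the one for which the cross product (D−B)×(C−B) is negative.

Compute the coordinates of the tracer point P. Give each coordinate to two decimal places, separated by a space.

A=(0,0), D=(6.00,0)
B = A + 4.00·(cos183°, sin183°) = (-3.9945, -0.2093)
|BD| = 9.9967
circle(B,9.00) ∩ circle(D,9.00): a=4.9984, h=7.4844
  candidates: C₊=(0.8460,7.3781) cross=74.820; C₋=(1.1595,-7.5874) cross=-74.820
  mode - wants cross < 0 → take C=(1.1595,-7.5874) (cross=-74.820)
ex = (C−B)/|BC| = (0.5727,-0.8198); ey = (0.8198,0.5727)
P = B + -2.99·ex + -2.04·ey = (-7.3792,1.0736)

-7.38 1.07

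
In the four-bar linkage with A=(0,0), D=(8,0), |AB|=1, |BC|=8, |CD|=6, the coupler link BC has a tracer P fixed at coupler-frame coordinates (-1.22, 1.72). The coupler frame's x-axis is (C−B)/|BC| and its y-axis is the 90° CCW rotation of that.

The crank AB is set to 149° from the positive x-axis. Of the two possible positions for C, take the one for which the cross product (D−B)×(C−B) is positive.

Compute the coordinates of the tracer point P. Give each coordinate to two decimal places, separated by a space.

-2.88 1.12

A=(0,0), D=(8.00,0)
B = A + 1.00·(cos149°, sin149°) = (-0.8572, 0.5150)
|BD| = 8.8721
circle(B,8.00) ∩ circle(D,6.00): a=6.0140, h=5.2755
  candidates: C₊=(5.4530,5.4326) cross=46.805; C₋=(4.8405,-5.1007) cross=-46.805
  mode + wants cross > 0 → take C=(5.4530,5.4326) (cross=46.805)
ex = (C−B)/|BC| = (0.7888,0.6147); ey = (-0.6147,0.7888)
P = B + -1.22·ex + 1.72·ey = (-2.8767,1.1218)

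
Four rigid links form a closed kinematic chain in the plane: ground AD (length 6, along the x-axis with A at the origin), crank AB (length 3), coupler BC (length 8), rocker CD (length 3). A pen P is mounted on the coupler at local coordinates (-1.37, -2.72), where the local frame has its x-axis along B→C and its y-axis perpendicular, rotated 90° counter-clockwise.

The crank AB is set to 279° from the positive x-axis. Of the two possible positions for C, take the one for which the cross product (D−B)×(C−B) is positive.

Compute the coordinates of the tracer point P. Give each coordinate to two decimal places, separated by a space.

A=(0,0), D=(6.00,0)
B = A + 3.00·(cos279°, sin279°) = (0.4693, -2.9631)
|BD| = 6.2744
circle(B,8.00) ∩ circle(D,3.00): a=7.5201, h=2.7292
  candidates: C₊=(5.8092,2.9939) cross=17.124; C₋=(8.3868,-1.8174) cross=-17.124
  mode + wants cross > 0 → take C=(5.8092,2.9939) (cross=17.124)
ex = (C−B)/|BC| = (0.6675,0.7446); ey = (-0.7446,0.6675)
P = B + -1.37·ex + -2.72·ey = (1.5802,-5.7988)

1.58 -5.80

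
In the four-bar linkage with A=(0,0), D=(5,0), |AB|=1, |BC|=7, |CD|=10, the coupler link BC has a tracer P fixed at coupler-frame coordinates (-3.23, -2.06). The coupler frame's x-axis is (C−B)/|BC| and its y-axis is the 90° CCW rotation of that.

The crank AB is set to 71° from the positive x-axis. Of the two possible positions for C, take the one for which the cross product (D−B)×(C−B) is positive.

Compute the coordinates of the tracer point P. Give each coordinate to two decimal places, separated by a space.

3.09 -1.71

A=(0,0), D=(5.00,0)
B = A + 1.00·(cos71°, sin71°) = (0.3256, 0.9455)
|BD| = 4.7691
circle(B,7.00) ∩ circle(D,10.00): a=-2.9624, h=6.3423
  candidates: C₊=(-1.3206,7.7492) cross=30.247; C₋=(-3.8354,-4.6835) cross=-30.247
  mode + wants cross > 0 → take C=(-1.3206,7.7492) (cross=30.247)
ex = (C−B)/|BC| = (-0.2352,0.9720); ey = (-0.9720,-0.2352)
P = B + -3.23·ex + -2.06·ey = (3.0874,-1.7095)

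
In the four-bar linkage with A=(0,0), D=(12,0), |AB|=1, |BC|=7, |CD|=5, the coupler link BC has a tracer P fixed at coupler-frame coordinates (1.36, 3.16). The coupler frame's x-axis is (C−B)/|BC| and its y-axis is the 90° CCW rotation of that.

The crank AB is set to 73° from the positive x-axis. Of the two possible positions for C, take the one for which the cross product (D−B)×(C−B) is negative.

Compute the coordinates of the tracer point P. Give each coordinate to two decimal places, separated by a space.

A=(0,0), D=(12.00,0)
B = A + 1.00·(cos73°, sin73°) = (0.2924, 0.9563)
|BD| = 11.7466
circle(B,7.00) ∩ circle(D,5.00): a=6.8949, h=1.2086
  candidates: C₊=(7.2628,1.5995) cross=14.197; C₋=(7.0660,-0.8096) cross=-14.197
  mode - wants cross < 0 → take C=(7.0660,-0.8096) (cross=-14.197)
ex = (C−B)/|BC| = (0.9677,-0.2523); ey = (0.2523,0.9677)
P = B + 1.36·ex + 3.16·ey = (2.4056,3.6710)

2.41 3.67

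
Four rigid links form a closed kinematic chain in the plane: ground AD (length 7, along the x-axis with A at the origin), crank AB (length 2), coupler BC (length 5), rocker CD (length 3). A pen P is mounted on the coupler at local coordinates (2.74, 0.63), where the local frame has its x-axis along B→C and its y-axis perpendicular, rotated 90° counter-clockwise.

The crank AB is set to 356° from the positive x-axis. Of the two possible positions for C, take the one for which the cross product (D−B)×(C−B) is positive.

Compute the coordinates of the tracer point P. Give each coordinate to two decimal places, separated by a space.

A=(0,0), D=(7.00,0)
B = A + 2.00·(cos356°, sin356°) = (1.9951, -0.1395)
|BD| = 5.0068
circle(B,5.00) ∩ circle(D,3.00): a=4.1012, h=2.8601
  candidates: C₊=(6.0151,2.8337) cross=14.320; C₋=(6.1745,-2.8842) cross=-14.320
  mode + wants cross > 0 → take C=(6.0151,2.8337) (cross=14.320)
ex = (C−B)/|BC| = (0.8040,0.5946); ey = (-0.5946,0.8040)
P = B + 2.74·ex + 0.63·ey = (3.8234,1.9963)

3.82 2.00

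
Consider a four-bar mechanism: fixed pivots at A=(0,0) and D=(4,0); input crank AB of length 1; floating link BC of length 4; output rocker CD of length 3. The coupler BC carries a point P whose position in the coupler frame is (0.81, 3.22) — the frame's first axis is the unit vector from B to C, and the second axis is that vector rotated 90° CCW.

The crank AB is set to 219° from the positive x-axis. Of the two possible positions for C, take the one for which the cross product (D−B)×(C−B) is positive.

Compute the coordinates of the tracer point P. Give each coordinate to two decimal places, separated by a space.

-2.53 2.19

A=(0,0), D=(4.00,0)
B = A + 1.00·(cos219°, sin219°) = (-0.7771, -0.6293)
|BD| = 4.8184
circle(B,4.00) ∩ circle(D,3.00): a=3.1356, h=2.4836
  candidates: C₊=(2.0072,2.2425) cross=11.967; C₋=(2.6560,-2.6821) cross=-11.967
  mode + wants cross > 0 → take C=(2.0072,2.2425) (cross=11.967)
ex = (C−B)/|BC| = (0.6961,0.7180); ey = (-0.7180,0.6961)
P = B + 0.81·ex + 3.22·ey = (-2.5251,2.1936)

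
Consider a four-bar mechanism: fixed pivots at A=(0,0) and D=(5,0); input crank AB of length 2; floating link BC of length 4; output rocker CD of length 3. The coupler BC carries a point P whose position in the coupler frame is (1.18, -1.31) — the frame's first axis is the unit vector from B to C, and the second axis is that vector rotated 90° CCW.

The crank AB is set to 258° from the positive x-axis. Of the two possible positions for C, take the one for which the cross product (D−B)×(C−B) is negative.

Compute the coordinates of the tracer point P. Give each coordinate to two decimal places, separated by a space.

A=(0,0), D=(5.00,0)
B = A + 2.00·(cos258°, sin258°) = (-0.4158, -1.9563)
|BD| = 5.7583
circle(B,4.00) ∩ circle(D,3.00): a=3.4870, h=1.9598
  candidates: C₊=(2.1979,1.0716) cross=11.285; C₋=(3.5296,-2.6149) cross=-11.285
  mode - wants cross < 0 → take C=(3.5296,-2.6149) (cross=-11.285)
ex = (C−B)/|BC| = (0.9864,-0.1647); ey = (0.1647,0.9864)
P = B + 1.18·ex + -1.31·ey = (0.5324,-3.4427)

0.53 -3.44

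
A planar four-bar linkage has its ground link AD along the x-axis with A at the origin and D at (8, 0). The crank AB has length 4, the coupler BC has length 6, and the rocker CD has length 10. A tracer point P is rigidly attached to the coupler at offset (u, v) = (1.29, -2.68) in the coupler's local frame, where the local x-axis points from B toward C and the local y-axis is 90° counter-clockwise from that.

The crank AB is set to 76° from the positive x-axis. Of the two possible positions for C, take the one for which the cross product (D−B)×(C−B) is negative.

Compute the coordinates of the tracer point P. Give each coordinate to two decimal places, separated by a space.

-2.00 4.03

A=(0,0), D=(8.00,0)
B = A + 4.00·(cos76°, sin76°) = (0.9677, 3.8812)
|BD| = 8.0322
circle(B,6.00) ∩ circle(D,10.00): a=0.0322, h=5.9999
  candidates: C₊=(3.8950,9.1186) cross=48.193; C₋=(-1.9033,-1.3874) cross=-48.193
  mode - wants cross < 0 → take C=(-1.9033,-1.3874) (cross=-48.193)
ex = (C−B)/|BC| = (-0.4785,-0.8781); ey = (0.8781,-0.4785)
P = B + 1.29·ex + -2.68·ey = (-2.0029,4.0308)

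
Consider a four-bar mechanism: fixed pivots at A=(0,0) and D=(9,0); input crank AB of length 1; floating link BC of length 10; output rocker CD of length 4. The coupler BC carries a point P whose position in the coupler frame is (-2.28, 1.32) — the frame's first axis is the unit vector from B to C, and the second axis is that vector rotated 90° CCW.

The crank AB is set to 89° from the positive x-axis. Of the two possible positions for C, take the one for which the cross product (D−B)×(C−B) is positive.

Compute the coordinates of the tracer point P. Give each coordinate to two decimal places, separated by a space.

-2.55 1.59

A=(0,0), D=(9.00,0)
B = A + 1.00·(cos89°, sin89°) = (0.0175, 0.9998)
|BD| = 9.0380
circle(B,10.00) ∩ circle(D,4.00): a=9.1660, h=3.9980
  candidates: C₊=(9.5695,3.9592) cross=36.134; C₋=(8.6850,-3.9876) cross=-36.134
  mode + wants cross > 0 → take C=(9.5695,3.9592) (cross=36.134)
ex = (C−B)/|BC| = (0.9552,0.2959); ey = (-0.2959,0.9552)
P = B + -2.28·ex + 1.32·ey = (-2.5511,1.5860)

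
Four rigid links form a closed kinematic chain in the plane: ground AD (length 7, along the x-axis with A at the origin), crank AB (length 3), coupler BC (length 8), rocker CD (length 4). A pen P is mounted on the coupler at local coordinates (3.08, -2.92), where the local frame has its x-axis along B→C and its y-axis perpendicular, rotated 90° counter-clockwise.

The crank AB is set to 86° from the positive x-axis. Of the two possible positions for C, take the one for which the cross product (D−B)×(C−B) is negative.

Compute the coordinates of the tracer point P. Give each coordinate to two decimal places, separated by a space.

-0.31 -1.22

A=(0,0), D=(7.00,0)
B = A + 3.00·(cos86°, sin86°) = (0.2093, 2.9927)
|BD| = 7.4209
circle(B,8.00) ∩ circle(D,4.00): a=6.9446, h=3.9715
  candidates: C₊=(8.1657,3.8264) cross=29.472; C₋=(4.9625,-3.4422) cross=-29.472
  mode - wants cross < 0 → take C=(4.9625,-3.4422) (cross=-29.472)
ex = (C−B)/|BC| = (0.5941,-0.8044); ey = (0.8044,0.5941)
P = B + 3.08·ex + -2.92·ey = (-0.3095,-1.2196)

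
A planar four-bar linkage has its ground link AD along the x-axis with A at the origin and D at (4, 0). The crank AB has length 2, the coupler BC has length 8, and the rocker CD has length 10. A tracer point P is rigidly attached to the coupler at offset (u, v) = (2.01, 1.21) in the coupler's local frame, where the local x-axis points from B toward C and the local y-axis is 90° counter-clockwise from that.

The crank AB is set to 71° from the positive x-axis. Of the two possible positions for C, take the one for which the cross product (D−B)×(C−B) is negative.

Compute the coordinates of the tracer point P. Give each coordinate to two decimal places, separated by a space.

-0.10 -0.33

A=(0,0), D=(4.00,0)
B = A + 2.00·(cos71°, sin71°) = (0.6511, 1.8910)
|BD| = 3.8459
circle(B,8.00) ∩ circle(D,10.00): a=-2.7574, h=7.5098
  candidates: C₊=(1.9427,9.7861) cross=28.882; C₋=(-5.4425,-3.2924) cross=-28.882
  mode - wants cross < 0 → take C=(-5.4425,-3.2924) (cross=-28.882)
ex = (C−B)/|BC| = (-0.7617,-0.6479); ey = (0.6479,-0.7617)
P = B + 2.01·ex + 1.21·ey = (-0.0959,-0.3330)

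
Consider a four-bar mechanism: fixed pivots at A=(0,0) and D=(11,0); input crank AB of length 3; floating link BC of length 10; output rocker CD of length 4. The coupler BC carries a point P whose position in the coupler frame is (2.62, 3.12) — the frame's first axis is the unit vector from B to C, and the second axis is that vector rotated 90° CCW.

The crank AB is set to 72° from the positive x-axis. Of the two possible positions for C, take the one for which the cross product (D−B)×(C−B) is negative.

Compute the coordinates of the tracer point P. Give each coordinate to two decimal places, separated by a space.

A=(0,0), D=(11.00,0)
B = A + 3.00·(cos72°, sin72°) = (0.9271, 2.8532)
|BD| = 10.4692
circle(B,10.00) ∩ circle(D,4.00): a=9.2464, h=3.8085
  candidates: C₊=(10.8613,3.9976) cross=39.872; C₋=(8.7855,-3.3311) cross=-39.872
  mode - wants cross < 0 → take C=(8.7855,-3.3311) (cross=-39.872)
ex = (C−B)/|BC| = (0.7858,-0.6184); ey = (0.6184,0.7858)
P = B + 2.62·ex + 3.12·ey = (4.9154,3.6847)

4.92 3.68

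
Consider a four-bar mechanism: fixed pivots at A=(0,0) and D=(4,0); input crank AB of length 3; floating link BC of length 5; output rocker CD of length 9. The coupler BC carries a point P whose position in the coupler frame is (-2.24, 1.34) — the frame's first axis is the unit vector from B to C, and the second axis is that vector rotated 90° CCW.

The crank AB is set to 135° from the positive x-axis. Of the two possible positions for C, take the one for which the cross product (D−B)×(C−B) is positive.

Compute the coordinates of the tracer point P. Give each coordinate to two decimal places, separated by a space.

A=(0,0), D=(4.00,0)
B = A + 3.00·(cos135°, sin135°) = (-2.1213, 2.1213)
|BD| = 6.4785
circle(B,5.00) ∩ circle(D,9.00): a=-1.0828, h=4.8814
  candidates: C₊=(-1.5460,7.0881) cross=31.624; C₋=(-4.7428,-2.1364) cross=-31.624
  mode + wants cross > 0 → take C=(-1.5460,7.0881) (cross=31.624)
ex = (C−B)/|BC| = (0.1151,0.9934); ey = (-0.9934,0.1151)
P = B + -2.24·ex + 1.34·ey = (-3.7101,0.0504)

-3.71 0.05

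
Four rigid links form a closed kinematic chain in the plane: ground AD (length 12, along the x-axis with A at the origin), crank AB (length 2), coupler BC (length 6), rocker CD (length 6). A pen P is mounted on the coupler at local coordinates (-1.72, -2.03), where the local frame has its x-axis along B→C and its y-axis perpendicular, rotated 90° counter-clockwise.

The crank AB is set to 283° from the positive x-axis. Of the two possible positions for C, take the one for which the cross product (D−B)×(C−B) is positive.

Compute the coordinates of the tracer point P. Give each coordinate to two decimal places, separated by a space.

A=(0,0), D=(12.00,0)
B = A + 2.00·(cos283°, sin283°) = (0.4499, -1.9487)
|BD| = 11.7133
circle(B,6.00) ∩ circle(D,6.00): a=5.8567, h=1.3036
  candidates: C₊=(6.0081,0.3111) cross=15.270; C₋=(6.4418,-2.2598) cross=-15.270
  mode + wants cross > 0 → take C=(6.0081,0.3111) (cross=15.270)
ex = (C−B)/|BC| = (0.9264,0.3766); ey = (-0.3766,0.9264)
P = B + -1.72·ex + -2.03·ey = (-0.3789,-4.4771)

-0.38 -4.48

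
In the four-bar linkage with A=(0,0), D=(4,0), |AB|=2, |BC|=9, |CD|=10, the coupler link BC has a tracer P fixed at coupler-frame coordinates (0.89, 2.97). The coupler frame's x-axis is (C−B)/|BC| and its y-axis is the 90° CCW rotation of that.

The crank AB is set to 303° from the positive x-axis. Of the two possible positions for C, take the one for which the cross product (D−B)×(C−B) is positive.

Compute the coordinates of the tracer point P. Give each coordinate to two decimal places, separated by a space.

A=(0,0), D=(4.00,0)
B = A + 2.00·(cos303°, sin303°) = (1.0893, -1.6773)
|BD| = 3.3594
circle(B,9.00) ∩ circle(D,10.00): a=-1.1481, h=8.9265
  candidates: C₊=(-4.3624,5.4836) cross=29.988; C₋=(4.5514,-9.9848) cross=-29.988
  mode + wants cross > 0 → take C=(-4.3624,5.4836) (cross=29.988)
ex = (C−B)/|BC| = (-0.6057,0.7957); ey = (-0.7957,-0.6057)
P = B + 0.89·ex + 2.97·ey = (-1.8129,-2.7683)

-1.81 -2.77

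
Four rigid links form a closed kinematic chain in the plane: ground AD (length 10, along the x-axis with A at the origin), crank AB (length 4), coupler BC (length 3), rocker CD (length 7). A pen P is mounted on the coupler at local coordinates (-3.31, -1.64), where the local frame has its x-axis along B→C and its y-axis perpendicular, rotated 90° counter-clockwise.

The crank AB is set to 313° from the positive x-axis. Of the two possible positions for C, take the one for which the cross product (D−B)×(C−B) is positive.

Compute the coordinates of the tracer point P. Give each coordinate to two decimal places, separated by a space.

4.06 -6.37

A=(0,0), D=(10.00,0)
B = A + 4.00·(cos313°, sin313°) = (2.7280, -2.9254)
|BD| = 7.8384
circle(B,3.00) ∩ circle(D,7.00): a=1.3676, h=2.6701
  candidates: C₊=(3.0003,0.0622) cross=20.929; C₋=(4.9933,-4.8922) cross=-20.929
  mode + wants cross > 0 → take C=(3.0003,0.0622) (cross=20.929)
ex = (C−B)/|BC| = (0.0908,0.9959); ey = (-0.9959,0.0908)
P = B + -3.31·ex + -1.64·ey = (4.0608,-6.3706)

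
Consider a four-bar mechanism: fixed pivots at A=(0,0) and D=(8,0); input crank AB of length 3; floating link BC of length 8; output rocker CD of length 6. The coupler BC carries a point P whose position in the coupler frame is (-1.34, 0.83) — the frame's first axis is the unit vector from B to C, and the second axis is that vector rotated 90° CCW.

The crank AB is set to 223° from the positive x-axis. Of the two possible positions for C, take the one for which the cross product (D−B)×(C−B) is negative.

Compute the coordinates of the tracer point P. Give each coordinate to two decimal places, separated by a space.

-3.09 -0.75

A=(0,0), D=(8.00,0)
B = A + 3.00·(cos223°, sin223°) = (-2.1941, -2.0460)
|BD| = 10.3974
circle(B,8.00) ∩ circle(D,6.00): a=6.5452, h=4.6001
  candidates: C₊=(3.3179,3.7521) cross=47.829; C₋=(5.1283,-5.2682) cross=-47.829
  mode - wants cross < 0 → take C=(5.1283,-5.2682) (cross=-47.829)
ex = (C−B)/|BC| = (0.9153,-0.4028); ey = (0.4028,0.9153)
P = B + -1.34·ex + 0.83·ey = (-3.0863,-0.7466)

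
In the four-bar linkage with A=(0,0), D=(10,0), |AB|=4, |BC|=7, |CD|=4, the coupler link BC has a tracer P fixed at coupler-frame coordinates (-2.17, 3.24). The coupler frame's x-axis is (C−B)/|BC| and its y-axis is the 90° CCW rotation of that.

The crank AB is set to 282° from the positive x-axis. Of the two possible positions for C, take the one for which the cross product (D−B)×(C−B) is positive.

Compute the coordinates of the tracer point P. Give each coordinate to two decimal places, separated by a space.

A=(0,0), D=(10.00,0)
B = A + 4.00·(cos282°, sin282°) = (0.8316, -3.9126)
|BD| = 9.9683
circle(B,7.00) ∩ circle(D,4.00): a=6.6394, h=2.2177
  candidates: C₊=(6.0678,0.7332) cross=22.107; C₋=(7.8087,-3.3464) cross=-22.107
  mode + wants cross > 0 → take C=(6.0678,0.7332) (cross=22.107)
ex = (C−B)/|BC| = (0.7480,0.6637); ey = (-0.6637,0.7480)
P = B + -2.17·ex + 3.24·ey = (-2.9419,-2.9292)

-2.94 -2.93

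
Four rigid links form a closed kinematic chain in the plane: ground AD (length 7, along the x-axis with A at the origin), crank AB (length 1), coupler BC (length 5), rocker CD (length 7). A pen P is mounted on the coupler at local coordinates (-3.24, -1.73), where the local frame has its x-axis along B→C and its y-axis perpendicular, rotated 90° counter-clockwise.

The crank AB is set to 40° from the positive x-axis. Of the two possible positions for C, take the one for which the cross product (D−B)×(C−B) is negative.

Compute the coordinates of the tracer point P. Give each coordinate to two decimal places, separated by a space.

-1.41 3.60

A=(0,0), D=(7.00,0)
B = A + 1.00·(cos40°, sin40°) = (0.7660, 0.6428)
|BD| = 6.2670
circle(B,5.00) ∩ circle(D,7.00): a=1.2187, h=4.8492
  candidates: C₊=(2.4757,5.3414) cross=30.390; C₋=(1.4810,-4.3058) cross=-30.390
  mode - wants cross < 0 → take C=(1.4810,-4.3058) (cross=-30.390)
ex = (C−B)/|BC| = (0.1430,-0.9897); ey = (0.9897,0.1430)
P = B + -3.24·ex + -1.73·ey = (-1.4094,3.6021)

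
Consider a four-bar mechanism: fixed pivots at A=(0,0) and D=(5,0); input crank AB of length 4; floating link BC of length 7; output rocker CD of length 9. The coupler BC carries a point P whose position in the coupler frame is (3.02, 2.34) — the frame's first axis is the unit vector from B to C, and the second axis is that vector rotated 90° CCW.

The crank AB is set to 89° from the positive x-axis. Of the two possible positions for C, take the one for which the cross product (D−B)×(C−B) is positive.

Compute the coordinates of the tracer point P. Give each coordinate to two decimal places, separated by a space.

0.51 7.79

A=(0,0), D=(5.00,0)
B = A + 4.00·(cos89°, sin89°) = (0.0698, 3.9994)
|BD| = 6.3484
circle(B,7.00) ∩ circle(D,9.00): a=0.6539, h=6.9694
  candidates: C₊=(4.9682,8.9999) cross=44.244; C₋=(-3.8130,-1.8250) cross=-44.244
  mode + wants cross > 0 → take C=(4.9682,8.9999) (cross=44.244)
ex = (C−B)/|BC| = (0.6998,0.7144); ey = (-0.7144,0.6998)
P = B + 3.02·ex + 2.34·ey = (0.5115,7.7942)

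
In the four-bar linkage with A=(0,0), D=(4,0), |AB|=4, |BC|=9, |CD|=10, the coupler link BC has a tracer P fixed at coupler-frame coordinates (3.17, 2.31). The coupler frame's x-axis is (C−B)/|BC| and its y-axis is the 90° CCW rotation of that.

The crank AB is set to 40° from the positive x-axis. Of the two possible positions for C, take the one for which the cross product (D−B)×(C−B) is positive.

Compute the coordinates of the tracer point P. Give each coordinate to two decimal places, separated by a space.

A=(0,0), D=(4.00,0)
B = A + 4.00·(cos40°, sin40°) = (3.0642, 2.5712)
|BD| = 2.7362
circle(B,9.00) ∩ circle(D,10.00): a=-2.1039, h=8.7506
  candidates: C₊=(10.5675,7.5411) cross=23.943; C₋=(-5.8783,1.5553) cross=-23.943
  mode + wants cross > 0 → take C=(10.5675,7.5411) (cross=23.943)
ex = (C−B)/|BC| = (0.8337,0.5522); ey = (-0.5522,0.8337)
P = B + 3.17·ex + 2.31·ey = (4.4314,6.2475)

4.43 6.25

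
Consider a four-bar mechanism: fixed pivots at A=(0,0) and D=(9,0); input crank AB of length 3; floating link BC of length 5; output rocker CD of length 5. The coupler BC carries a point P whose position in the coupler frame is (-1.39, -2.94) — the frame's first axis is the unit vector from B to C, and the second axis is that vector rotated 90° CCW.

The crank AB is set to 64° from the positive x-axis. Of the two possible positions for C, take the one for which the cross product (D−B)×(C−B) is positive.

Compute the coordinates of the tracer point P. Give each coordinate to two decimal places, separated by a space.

0.80 -0.51

A=(0,0), D=(9.00,0)
B = A + 3.00·(cos64°, sin64°) = (1.3151, 2.6964)
|BD| = 8.1442
circle(B,5.00) ∩ circle(D,5.00): a=4.0721, h=2.9014
  candidates: C₊=(6.1181,4.0859) cross=23.629; C₋=(4.1970,-1.3896) cross=-23.629
  mode + wants cross > 0 → take C=(6.1181,4.0859) (cross=23.629)
ex = (C−B)/|BC| = (0.9606,0.2779); ey = (-0.2779,0.9606)
P = B + -1.39·ex + -2.94·ey = (0.7969,-0.5141)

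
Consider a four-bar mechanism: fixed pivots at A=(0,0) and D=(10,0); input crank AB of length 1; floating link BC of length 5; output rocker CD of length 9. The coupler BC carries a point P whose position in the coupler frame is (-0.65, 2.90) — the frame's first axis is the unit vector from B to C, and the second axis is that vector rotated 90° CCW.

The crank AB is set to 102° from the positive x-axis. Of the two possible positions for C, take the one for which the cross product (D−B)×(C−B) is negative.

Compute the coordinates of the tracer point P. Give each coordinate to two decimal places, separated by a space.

A=(0,0), D=(10.00,0)
B = A + 1.00·(cos102°, sin102°) = (-0.2079, 0.9781)
|BD| = 10.2547
circle(B,5.00) ∩ circle(D,9.00): a=2.3969, h=4.3881
  candidates: C₊=(2.5966,5.1176) cross=44.998; C₋=(1.7595,-3.6185) cross=-44.998
  mode - wants cross < 0 → take C=(1.7595,-3.6185) (cross=-44.998)
ex = (C−B)/|BC| = (0.3935,-0.9193); ey = (0.9193,0.3935)
P = B + -0.65·ex + 2.90·ey = (2.2024,2.7168)

2.20 2.72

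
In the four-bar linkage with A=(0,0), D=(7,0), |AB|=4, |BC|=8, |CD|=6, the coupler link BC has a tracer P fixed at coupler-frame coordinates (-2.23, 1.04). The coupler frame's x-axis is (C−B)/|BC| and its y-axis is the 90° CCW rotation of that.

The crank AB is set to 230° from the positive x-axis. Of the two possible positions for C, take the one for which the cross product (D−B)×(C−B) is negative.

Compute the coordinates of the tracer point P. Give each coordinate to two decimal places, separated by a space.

-4.34 -1.36

A=(0,0), D=(7.00,0)
B = A + 4.00·(cos230°, sin230°) = (-2.5712, -3.0642)
|BD| = 10.0497
circle(B,8.00) ∩ circle(D,6.00): a=6.4179, h=4.7760
  candidates: C₊=(2.0849,3.4413) cross=47.997; C₋=(4.9974,-5.6559) cross=-47.997
  mode - wants cross < 0 → take C=(4.9974,-5.6559) (cross=-47.997)
ex = (C−B)/|BC| = (0.9461,-0.3240); ey = (0.3240,0.9461)
P = B + -2.23·ex + 1.04·ey = (-4.3440,-1.3578)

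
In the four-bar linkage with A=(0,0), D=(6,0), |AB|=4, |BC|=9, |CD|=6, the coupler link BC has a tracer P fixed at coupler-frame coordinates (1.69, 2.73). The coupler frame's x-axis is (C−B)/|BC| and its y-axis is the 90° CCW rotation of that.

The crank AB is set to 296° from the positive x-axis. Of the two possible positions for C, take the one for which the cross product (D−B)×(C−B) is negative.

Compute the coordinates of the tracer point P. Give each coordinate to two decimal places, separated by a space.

3.46 -0.88

A=(0,0), D=(6.00,0)
B = A + 4.00·(cos296°, sin296°) = (1.7535, -3.5952)
|BD| = 5.5640
circle(B,9.00) ∩ circle(D,6.00): a=6.8259, h=5.8658
  candidates: C₊=(3.1729,5.2922) cross=32.637; C₋=(10.7532,-3.6615) cross=-32.637
  mode - wants cross < 0 → take C=(10.7532,-3.6615) (cross=-32.637)
ex = (C−B)/|BC| = (1.0000,-0.0074); ey = (0.0074,1.0000)
P = B + 1.69·ex + 2.73·ey = (3.4636,-0.8777)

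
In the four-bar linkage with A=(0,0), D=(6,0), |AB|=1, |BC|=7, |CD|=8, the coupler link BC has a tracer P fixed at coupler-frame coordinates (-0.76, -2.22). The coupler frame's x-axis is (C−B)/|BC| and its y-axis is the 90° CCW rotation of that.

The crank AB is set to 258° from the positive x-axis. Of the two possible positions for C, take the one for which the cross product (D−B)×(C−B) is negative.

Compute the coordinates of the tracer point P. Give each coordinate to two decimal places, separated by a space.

A=(0,0), D=(6.00,0)
B = A + 1.00·(cos258°, sin258°) = (-0.2079, -0.9781)
|BD| = 6.2845
circle(B,7.00) ∩ circle(D,8.00): a=1.9488, h=6.7232
  candidates: C₊=(0.6707,5.9665) cross=42.252; C₋=(2.7636,-7.3161) cross=-42.252
  mode - wants cross < 0 → take C=(2.7636,-7.3161) (cross=-42.252)
ex = (C−B)/|BC| = (0.4245,-0.9054); ey = (0.9054,0.4245)
P = B + -0.76·ex + -2.22·ey = (-2.5406,-1.2324)

-2.54 -1.23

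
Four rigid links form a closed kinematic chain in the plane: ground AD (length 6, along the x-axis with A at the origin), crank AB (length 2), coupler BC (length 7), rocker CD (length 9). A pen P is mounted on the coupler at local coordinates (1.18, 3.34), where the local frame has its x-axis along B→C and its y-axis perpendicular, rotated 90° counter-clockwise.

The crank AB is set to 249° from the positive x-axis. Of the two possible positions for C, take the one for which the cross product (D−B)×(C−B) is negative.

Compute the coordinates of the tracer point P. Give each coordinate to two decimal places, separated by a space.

A=(0,0), D=(6.00,0)
B = A + 2.00·(cos249°, sin249°) = (-0.7167, -1.8672)
|BD| = 6.9714
circle(B,7.00) ∩ circle(D,9.00): a=1.1906, h=6.8980
  candidates: C₊=(-1.4171,5.0977) cross=48.089; C₋=(2.2779,-8.1943) cross=-48.089
  mode - wants cross < 0 → take C=(2.2779,-8.1943) (cross=-48.089)
ex = (C−B)/|BC| = (0.4278,-0.9039); ey = (0.9039,0.4278)
P = B + 1.18·ex + 3.34·ey = (2.8070,-1.5049)

2.81 -1.50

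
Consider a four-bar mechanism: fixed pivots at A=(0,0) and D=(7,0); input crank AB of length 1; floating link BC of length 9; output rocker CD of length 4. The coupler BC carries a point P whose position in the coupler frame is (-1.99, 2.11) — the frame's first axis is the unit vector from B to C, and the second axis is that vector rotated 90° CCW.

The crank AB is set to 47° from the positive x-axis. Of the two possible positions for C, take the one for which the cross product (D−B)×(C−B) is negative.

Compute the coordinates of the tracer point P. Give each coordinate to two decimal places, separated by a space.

A=(0,0), D=(7.00,0)
B = A + 1.00·(cos47°, sin47°) = (0.6820, 0.7314)
|BD| = 6.3602
circle(B,9.00) ∩ circle(D,4.00): a=8.2900, h=3.5037
  candidates: C₊=(9.3199,3.2585) cross=22.284; C₋=(8.5141,-3.7024) cross=-22.284
  mode - wants cross < 0 → take C=(8.5141,-3.7024) (cross=-22.284)
ex = (C−B)/|BC| = (0.8702,-0.4926); ey = (0.4926,0.8702)
P = B + -1.99·ex + 2.11·ey = (-0.0103,3.5479)

-0.01 3.55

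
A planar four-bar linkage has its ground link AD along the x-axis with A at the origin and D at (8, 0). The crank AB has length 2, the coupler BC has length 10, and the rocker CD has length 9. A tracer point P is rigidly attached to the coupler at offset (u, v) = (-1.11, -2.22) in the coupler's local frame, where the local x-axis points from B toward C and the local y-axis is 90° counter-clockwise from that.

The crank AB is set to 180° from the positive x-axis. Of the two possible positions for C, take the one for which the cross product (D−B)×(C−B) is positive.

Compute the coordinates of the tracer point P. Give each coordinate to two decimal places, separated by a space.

-0.88 -2.21

A=(0,0), D=(8.00,0)
B = A + 2.00·(cos180°, sin180°) = (-2.0000, 0.0000)
|BD| = 10.0000
circle(B,10.00) ∩ circle(D,9.00): a=5.9500, h=8.0373
  candidates: C₊=(3.9500,8.0373) cross=80.373; C₋=(3.9500,-8.0373) cross=-80.373
  mode + wants cross > 0 → take C=(3.9500,8.0373) (cross=80.373)
ex = (C−B)/|BC| = (0.5950,0.8037); ey = (-0.8037,0.5950)
P = B + -1.11·ex + -2.22·ey = (-0.8762,-2.2130)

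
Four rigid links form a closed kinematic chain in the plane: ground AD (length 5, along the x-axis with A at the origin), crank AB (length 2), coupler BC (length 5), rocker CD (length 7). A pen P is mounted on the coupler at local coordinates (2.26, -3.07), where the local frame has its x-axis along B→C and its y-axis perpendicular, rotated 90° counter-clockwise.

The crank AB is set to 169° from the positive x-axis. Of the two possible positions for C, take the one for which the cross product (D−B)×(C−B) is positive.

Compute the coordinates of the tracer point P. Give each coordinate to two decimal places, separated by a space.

A=(0,0), D=(5.00,0)
B = A + 2.00·(cos169°, sin169°) = (-1.9633, 0.3816)
|BD| = 6.9737
circle(B,5.00) ∩ circle(D,7.00): a=1.7661, h=4.6777
  candidates: C₊=(0.0562,4.9557) cross=32.621; C₋=(-0.4558,-4.3857) cross=-32.621
  mode + wants cross > 0 → take C=(0.0562,4.9557) (cross=32.621)
ex = (C−B)/|BC| = (0.4039,0.9148); ey = (-0.9148,0.4039)
P = B + 2.26·ex + -3.07·ey = (1.7580,1.2092)

1.76 1.21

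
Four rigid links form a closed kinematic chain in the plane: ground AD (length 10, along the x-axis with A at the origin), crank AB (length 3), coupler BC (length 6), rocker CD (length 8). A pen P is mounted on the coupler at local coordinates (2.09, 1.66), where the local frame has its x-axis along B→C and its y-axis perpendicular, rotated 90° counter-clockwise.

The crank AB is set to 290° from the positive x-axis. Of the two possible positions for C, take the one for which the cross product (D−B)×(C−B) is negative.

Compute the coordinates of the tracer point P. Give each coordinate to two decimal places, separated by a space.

3.69 -2.90

A=(0,0), D=(10.00,0)
B = A + 3.00·(cos290°, sin290°) = (1.0261, -2.8191)
|BD| = 9.4063
circle(B,6.00) ∩ circle(D,8.00): a=3.2148, h=5.0661
  candidates: C₊=(2.5748,2.9776) cross=47.653; C₋=(5.6114,-6.6888) cross=-47.653
  mode - wants cross < 0 → take C=(5.6114,-6.6888) (cross=-47.653)
ex = (C−B)/|BC| = (0.7642,-0.6450); ey = (0.6450,0.7642)
P = B + 2.09·ex + 1.66·ey = (3.6939,-2.8984)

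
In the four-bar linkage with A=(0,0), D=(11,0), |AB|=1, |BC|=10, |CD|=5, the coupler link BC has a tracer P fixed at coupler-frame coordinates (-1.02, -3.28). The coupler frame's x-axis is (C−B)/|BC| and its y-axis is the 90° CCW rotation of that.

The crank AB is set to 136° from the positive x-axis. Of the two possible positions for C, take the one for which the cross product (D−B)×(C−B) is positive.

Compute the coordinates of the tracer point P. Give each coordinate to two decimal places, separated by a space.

A=(0,0), D=(11.00,0)
B = A + 1.00·(cos136°, sin136°) = (-0.7193, 0.6947)
|BD| = 11.7399
circle(B,10.00) ∩ circle(D,5.00): a=9.0642, h=4.2238
  candidates: C₊=(8.5789,4.3747) cross=49.587; C₋=(8.0790,-4.0581) cross=-49.587
  mode + wants cross > 0 → take C=(8.5789,4.3747) (cross=49.587)
ex = (C−B)/|BC| = (0.9298,0.3680); ey = (-0.3680,0.9298)
P = B + -1.02·ex + -3.28·ey = (-0.4607,-2.7305)

-0.46 -2.73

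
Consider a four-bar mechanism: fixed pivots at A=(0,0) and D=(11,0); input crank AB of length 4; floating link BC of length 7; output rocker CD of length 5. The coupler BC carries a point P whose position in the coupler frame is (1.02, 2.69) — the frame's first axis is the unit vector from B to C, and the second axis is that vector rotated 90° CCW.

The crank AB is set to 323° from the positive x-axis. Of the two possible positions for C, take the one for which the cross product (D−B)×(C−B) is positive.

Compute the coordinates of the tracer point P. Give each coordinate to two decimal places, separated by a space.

A=(0,0), D=(11.00,0)
B = A + 4.00·(cos323°, sin323°) = (3.1945, -2.4073)
|BD| = 8.1682
circle(B,7.00) ∩ circle(D,5.00): a=5.5532, h=4.2617
  candidates: C₊=(7.2452,3.3017) cross=34.810; C₋=(9.7571,-4.8431) cross=-34.810
  mode + wants cross > 0 → take C=(7.2452,3.3017) (cross=34.810)
ex = (C−B)/|BC| = (0.5787,0.8156); ey = (-0.8156,0.5787)
P = B + 1.02·ex + 2.69·ey = (1.5909,-0.0188)

1.59 -0.02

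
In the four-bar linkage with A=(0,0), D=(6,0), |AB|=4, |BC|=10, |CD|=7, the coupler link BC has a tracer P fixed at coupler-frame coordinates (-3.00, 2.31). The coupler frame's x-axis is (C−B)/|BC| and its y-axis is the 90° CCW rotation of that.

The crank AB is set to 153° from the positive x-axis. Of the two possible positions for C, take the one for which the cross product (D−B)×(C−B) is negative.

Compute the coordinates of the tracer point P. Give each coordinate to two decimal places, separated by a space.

-3.57 5.60

A=(0,0), D=(6.00,0)
B = A + 4.00·(cos153°, sin153°) = (-3.5640, 1.8160)
|BD| = 9.7349
circle(B,10.00) ∩ circle(D,7.00): a=7.4869, h=6.6292
  candidates: C₊=(5.0281,6.9322) cross=64.535; C₋=(2.5548,-6.0935) cross=-64.535
  mode - wants cross < 0 → take C=(2.5548,-6.0935) (cross=-64.535)
ex = (C−B)/|BC| = (0.6119,-0.7909); ey = (0.7909,0.6119)
P = B + -3.00·ex + 2.31·ey = (-3.5726,5.6023)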